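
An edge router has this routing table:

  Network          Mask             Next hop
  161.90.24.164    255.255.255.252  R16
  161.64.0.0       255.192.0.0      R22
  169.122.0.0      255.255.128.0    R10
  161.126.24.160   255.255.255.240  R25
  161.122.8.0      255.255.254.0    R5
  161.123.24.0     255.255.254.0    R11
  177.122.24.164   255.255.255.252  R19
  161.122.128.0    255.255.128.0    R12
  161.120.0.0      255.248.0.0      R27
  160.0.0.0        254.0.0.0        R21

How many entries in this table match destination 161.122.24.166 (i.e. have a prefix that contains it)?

Prefixes containing 161.122.24.166:
  160.0.0.0/7 (160.0.0.0 - 161.255.255.255)
  161.64.0.0/10 (161.64.0.0 - 161.127.255.255)
  161.120.0.0/13 (161.120.0.0 - 161.127.255.255)
Total matching entries: 3.

3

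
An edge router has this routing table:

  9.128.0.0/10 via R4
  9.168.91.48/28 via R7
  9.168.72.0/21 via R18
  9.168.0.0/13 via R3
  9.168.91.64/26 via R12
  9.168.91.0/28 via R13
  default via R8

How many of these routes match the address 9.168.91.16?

Prefixes containing 9.168.91.16:
  0.0.0.0/0 (default, matches everything)
  9.128.0.0/10 (9.128.0.0 - 9.191.255.255)
  9.168.0.0/13 (9.168.0.0 - 9.175.255.255)
Total matching entries: 3.

3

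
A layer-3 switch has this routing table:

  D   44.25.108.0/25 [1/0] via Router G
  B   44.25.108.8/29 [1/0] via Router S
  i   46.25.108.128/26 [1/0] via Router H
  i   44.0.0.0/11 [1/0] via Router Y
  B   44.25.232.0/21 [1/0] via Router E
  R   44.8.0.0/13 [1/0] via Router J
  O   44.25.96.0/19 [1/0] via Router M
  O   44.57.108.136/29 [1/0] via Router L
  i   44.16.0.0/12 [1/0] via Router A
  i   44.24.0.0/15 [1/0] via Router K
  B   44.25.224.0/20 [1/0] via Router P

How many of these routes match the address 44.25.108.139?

Prefixes containing 44.25.108.139:
  44.0.0.0/11 (44.0.0.0 - 44.31.255.255)
  44.16.0.0/12 (44.16.0.0 - 44.31.255.255)
  44.24.0.0/15 (44.24.0.0 - 44.25.255.255)
  44.25.96.0/19 (44.25.96.0 - 44.25.127.255)
Total matching entries: 4.

4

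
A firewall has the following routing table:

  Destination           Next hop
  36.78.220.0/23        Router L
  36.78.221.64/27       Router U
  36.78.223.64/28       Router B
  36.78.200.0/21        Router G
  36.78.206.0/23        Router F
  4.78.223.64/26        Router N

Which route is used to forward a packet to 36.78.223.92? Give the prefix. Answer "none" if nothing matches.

36.78.223.92 is outside every listed prefix and there is no default route.

none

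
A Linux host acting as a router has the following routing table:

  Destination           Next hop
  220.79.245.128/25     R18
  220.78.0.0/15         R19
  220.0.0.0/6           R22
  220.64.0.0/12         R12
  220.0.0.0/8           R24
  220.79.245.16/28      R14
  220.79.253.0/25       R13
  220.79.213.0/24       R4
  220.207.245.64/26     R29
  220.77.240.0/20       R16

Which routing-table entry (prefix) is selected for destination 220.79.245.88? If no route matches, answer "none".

220.78.0.0/15

Entries matching 220.79.245.88:
  220.0.0.0/6 (220.0.0.0 - 223.255.255.255)
  220.0.0.0/8 (220.0.0.0 - 220.255.255.255)
  220.64.0.0/12 (220.64.0.0 - 220.79.255.255)
  220.78.0.0/15 (220.78.0.0 - 220.79.255.255)
Most specific is 220.78.0.0/15.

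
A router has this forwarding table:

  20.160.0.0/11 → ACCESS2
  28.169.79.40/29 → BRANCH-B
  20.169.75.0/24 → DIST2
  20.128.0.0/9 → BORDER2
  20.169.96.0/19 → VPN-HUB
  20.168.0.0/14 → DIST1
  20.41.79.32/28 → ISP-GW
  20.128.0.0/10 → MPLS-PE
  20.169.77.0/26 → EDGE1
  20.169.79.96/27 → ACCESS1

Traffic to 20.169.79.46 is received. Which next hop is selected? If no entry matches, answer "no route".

Routes whose prefix contains 20.169.79.46:
  20.128.0.0/9 (20.128.0.0 - 20.255.255.255) -> BORDER2
  20.128.0.0/10 (20.128.0.0 - 20.191.255.255) -> MPLS-PE
  20.160.0.0/11 (20.160.0.0 - 20.191.255.255) -> ACCESS2
  20.168.0.0/14 (20.168.0.0 - 20.171.255.255) -> DIST1
More-specific entries that do NOT match:
  28.169.79.40/29 (28.169.79.40 - 28.169.79.47) does not contain 20.169.79.46
  20.41.79.32/28 (20.41.79.32 - 20.41.79.47) does not contain 20.169.79.46
  20.169.79.96/27 (20.169.79.96 - 20.169.79.127) does not contain 20.169.79.46
  20.169.77.0/26 (20.169.77.0 - 20.169.77.63) does not contain 20.169.79.46
  20.169.75.0/24 (20.169.75.0 - 20.169.75.255) does not contain 20.169.79.46
  20.169.96.0/19 (20.169.96.0 - 20.169.127.255) does not contain 20.169.79.46
Longest matching prefix is /14 -> next hop DIST1.

DIST1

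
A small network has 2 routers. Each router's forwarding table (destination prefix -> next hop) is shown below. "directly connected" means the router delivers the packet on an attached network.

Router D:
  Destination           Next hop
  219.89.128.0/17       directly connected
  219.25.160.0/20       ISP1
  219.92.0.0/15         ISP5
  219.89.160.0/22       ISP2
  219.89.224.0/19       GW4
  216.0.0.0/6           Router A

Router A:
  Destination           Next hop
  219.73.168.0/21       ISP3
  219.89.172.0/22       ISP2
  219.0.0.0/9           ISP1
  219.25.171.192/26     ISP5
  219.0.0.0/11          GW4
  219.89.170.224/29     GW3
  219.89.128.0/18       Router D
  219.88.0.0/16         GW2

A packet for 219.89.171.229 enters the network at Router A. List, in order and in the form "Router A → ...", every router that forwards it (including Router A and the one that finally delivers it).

Router A → Router D

At Router A: longest match for 219.89.171.229 is 219.89.128.0/18 -> Router D
At Router D: longest match for 219.89.171.229 is 219.89.128.0/17 -> directly connected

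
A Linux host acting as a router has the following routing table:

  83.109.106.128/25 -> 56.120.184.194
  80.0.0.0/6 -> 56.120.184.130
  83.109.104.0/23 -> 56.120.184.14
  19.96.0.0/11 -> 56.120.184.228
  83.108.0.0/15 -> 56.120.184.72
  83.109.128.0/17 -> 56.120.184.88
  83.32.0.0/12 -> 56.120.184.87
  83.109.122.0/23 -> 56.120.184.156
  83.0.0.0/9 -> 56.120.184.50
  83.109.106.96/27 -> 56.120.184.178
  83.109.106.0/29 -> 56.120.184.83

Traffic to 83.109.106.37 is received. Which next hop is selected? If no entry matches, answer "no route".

Routes whose prefix contains 83.109.106.37:
  80.0.0.0/6 (80.0.0.0 - 83.255.255.255) -> 56.120.184.130
  83.0.0.0/9 (83.0.0.0 - 83.127.255.255) -> 56.120.184.50
  83.108.0.0/15 (83.108.0.0 - 83.109.255.255) -> 56.120.184.72
More-specific entries that do NOT match:
  83.109.106.0/29 (83.109.106.0 - 83.109.106.7) does not contain 83.109.106.37
  83.109.106.96/27 (83.109.106.96 - 83.109.106.127) does not contain 83.109.106.37
  83.109.106.128/25 (83.109.106.128 - 83.109.106.255) does not contain 83.109.106.37
  83.109.104.0/23 (83.109.104.0 - 83.109.105.255) does not contain 83.109.106.37
  83.109.122.0/23 (83.109.122.0 - 83.109.123.255) does not contain 83.109.106.37
  83.109.128.0/17 (83.109.128.0 - 83.109.255.255) does not contain 83.109.106.37
Longest matching prefix is /15 -> next hop 56.120.184.72.

56.120.184.72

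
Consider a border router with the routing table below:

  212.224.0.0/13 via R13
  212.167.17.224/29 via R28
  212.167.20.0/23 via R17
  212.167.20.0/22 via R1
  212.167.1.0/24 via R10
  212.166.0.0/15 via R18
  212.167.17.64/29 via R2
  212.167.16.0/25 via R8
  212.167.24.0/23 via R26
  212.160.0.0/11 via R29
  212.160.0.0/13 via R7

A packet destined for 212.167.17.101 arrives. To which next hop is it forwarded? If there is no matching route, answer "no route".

Routes whose prefix contains 212.167.17.101:
  212.160.0.0/11 (212.160.0.0 - 212.191.255.255) -> R29
  212.160.0.0/13 (212.160.0.0 - 212.167.255.255) -> R7
  212.166.0.0/15 (212.166.0.0 - 212.167.255.255) -> R18
More-specific entries that do NOT match:
  212.167.17.224/29 (212.167.17.224 - 212.167.17.231) does not contain 212.167.17.101
  212.167.17.64/29 (212.167.17.64 - 212.167.17.71) does not contain 212.167.17.101
  212.167.16.0/25 (212.167.16.0 - 212.167.16.127) does not contain 212.167.17.101
  212.167.1.0/24 (212.167.1.0 - 212.167.1.255) does not contain 212.167.17.101
  212.167.20.0/23 (212.167.20.0 - 212.167.21.255) does not contain 212.167.17.101
  212.167.24.0/23 (212.167.24.0 - 212.167.25.255) does not contain 212.167.17.101
  212.167.20.0/22 (212.167.20.0 - 212.167.23.255) does not contain 212.167.17.101
Longest matching prefix is /15 -> next hop R18.

R18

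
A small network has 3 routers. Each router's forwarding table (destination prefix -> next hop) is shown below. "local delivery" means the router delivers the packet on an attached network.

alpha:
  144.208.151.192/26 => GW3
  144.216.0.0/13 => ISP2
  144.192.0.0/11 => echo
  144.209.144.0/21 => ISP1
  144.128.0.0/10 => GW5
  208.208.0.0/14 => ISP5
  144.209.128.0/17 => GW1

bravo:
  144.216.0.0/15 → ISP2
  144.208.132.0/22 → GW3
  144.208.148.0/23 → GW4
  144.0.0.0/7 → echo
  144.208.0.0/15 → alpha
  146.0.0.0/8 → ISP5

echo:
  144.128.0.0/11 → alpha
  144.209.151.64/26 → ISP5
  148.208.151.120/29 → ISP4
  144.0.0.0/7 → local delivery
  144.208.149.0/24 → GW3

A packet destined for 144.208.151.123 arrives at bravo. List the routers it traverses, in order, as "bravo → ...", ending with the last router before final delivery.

bravo → alpha → echo

At bravo: longest match for 144.208.151.123 is 144.208.0.0/15 -> alpha
At alpha: longest match for 144.208.151.123 is 144.192.0.0/11 -> echo
At echo: longest match for 144.208.151.123 is 144.0.0.0/7 -> local delivery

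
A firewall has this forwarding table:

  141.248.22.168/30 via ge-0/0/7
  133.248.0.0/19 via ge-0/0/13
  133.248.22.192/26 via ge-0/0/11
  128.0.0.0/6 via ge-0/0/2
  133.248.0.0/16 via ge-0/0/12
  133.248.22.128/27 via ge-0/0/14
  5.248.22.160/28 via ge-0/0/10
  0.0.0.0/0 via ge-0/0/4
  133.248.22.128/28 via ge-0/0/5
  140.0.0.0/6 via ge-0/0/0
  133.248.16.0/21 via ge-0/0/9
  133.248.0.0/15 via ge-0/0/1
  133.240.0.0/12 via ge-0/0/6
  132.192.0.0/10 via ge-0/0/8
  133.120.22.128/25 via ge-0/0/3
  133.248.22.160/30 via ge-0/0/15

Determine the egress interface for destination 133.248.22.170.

ge-0/0/9

Routes whose prefix contains 133.248.22.170:
  0.0.0.0/0 (default, matches everything) -> ge-0/0/4
  133.240.0.0/12 (133.240.0.0 - 133.255.255.255) -> ge-0/0/6
  133.248.0.0/15 (133.248.0.0 - 133.249.255.255) -> ge-0/0/1
  133.248.0.0/16 (133.248.0.0 - 133.248.255.255) -> ge-0/0/12
  133.248.0.0/19 (133.248.0.0 - 133.248.31.255) -> ge-0/0/13
  133.248.16.0/21 (133.248.16.0 - 133.248.23.255) -> ge-0/0/9
More-specific entries that do NOT match:
  141.248.22.168/30 (141.248.22.168 - 141.248.22.171) does not contain 133.248.22.170
  133.248.22.160/30 (133.248.22.160 - 133.248.22.163) does not contain 133.248.22.170
  5.248.22.160/28 (5.248.22.160 - 5.248.22.175) does not contain 133.248.22.170
  133.248.22.128/28 (133.248.22.128 - 133.248.22.143) does not contain 133.248.22.170
  133.248.22.128/27 (133.248.22.128 - 133.248.22.159) does not contain 133.248.22.170
  133.248.22.192/26 (133.248.22.192 - 133.248.22.255) does not contain 133.248.22.170
  133.120.22.128/25 (133.120.22.128 - 133.120.22.255) does not contain 133.248.22.170
Longest matching prefix is /21 -> interface ge-0/0/9.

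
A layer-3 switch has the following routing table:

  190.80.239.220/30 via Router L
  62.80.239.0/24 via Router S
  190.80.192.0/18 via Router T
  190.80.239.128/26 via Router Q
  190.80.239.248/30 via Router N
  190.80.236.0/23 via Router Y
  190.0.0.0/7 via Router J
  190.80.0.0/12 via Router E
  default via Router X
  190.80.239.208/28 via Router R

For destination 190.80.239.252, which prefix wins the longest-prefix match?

190.80.192.0/18

Entries matching 190.80.239.252:
  0.0.0.0/0 (default, matches everything)
  190.0.0.0/7 (190.0.0.0 - 191.255.255.255)
  190.80.0.0/12 (190.80.0.0 - 190.95.255.255)
  190.80.192.0/18 (190.80.192.0 - 190.80.255.255)
Most specific is 190.80.192.0/18.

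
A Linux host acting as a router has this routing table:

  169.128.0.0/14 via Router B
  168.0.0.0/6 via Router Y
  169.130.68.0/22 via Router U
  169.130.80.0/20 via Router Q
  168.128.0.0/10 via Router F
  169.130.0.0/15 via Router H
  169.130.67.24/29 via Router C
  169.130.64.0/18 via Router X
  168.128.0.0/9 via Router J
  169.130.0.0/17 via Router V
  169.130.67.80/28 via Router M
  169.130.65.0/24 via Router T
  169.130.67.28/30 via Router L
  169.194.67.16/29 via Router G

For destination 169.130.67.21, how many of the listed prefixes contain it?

5

Prefixes containing 169.130.67.21:
  168.0.0.0/6 (168.0.0.0 - 171.255.255.255)
  169.128.0.0/14 (169.128.0.0 - 169.131.255.255)
  169.130.0.0/15 (169.130.0.0 - 169.131.255.255)
  169.130.0.0/17 (169.130.0.0 - 169.130.127.255)
  169.130.64.0/18 (169.130.64.0 - 169.130.127.255)
Total matching entries: 5.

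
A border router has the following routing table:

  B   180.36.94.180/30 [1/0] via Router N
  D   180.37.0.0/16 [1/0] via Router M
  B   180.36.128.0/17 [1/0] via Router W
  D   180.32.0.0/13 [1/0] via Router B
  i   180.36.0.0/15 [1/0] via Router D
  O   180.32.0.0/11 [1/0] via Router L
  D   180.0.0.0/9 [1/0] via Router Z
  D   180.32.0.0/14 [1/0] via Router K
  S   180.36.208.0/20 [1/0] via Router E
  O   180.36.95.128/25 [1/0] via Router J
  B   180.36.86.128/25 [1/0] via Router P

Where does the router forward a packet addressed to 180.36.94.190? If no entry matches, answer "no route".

Router D

Routes whose prefix contains 180.36.94.190:
  180.0.0.0/9 (180.0.0.0 - 180.127.255.255) -> Router Z
  180.32.0.0/11 (180.32.0.0 - 180.63.255.255) -> Router L
  180.32.0.0/13 (180.32.0.0 - 180.39.255.255) -> Router B
  180.36.0.0/15 (180.36.0.0 - 180.37.255.255) -> Router D
More-specific entries that do NOT match:
  180.36.94.180/30 (180.36.94.180 - 180.36.94.183) does not contain 180.36.94.190
  180.36.95.128/25 (180.36.95.128 - 180.36.95.255) does not contain 180.36.94.190
  180.36.86.128/25 (180.36.86.128 - 180.36.86.255) does not contain 180.36.94.190
  180.36.208.0/20 (180.36.208.0 - 180.36.223.255) does not contain 180.36.94.190
  180.36.128.0/17 (180.36.128.0 - 180.36.255.255) does not contain 180.36.94.190
  180.37.0.0/16 (180.37.0.0 - 180.37.255.255) does not contain 180.36.94.190
Longest matching prefix is /15 -> next hop Router D.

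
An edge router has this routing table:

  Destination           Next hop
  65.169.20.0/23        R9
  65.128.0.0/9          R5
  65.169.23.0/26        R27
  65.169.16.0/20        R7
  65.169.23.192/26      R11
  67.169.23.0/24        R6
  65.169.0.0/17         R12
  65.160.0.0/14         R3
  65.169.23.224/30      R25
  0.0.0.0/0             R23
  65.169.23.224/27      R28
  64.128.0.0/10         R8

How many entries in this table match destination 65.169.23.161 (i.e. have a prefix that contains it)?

4

Prefixes containing 65.169.23.161:
  0.0.0.0/0 (default, matches everything)
  65.128.0.0/9 (65.128.0.0 - 65.255.255.255)
  65.169.0.0/17 (65.169.0.0 - 65.169.127.255)
  65.169.16.0/20 (65.169.16.0 - 65.169.31.255)
Total matching entries: 4.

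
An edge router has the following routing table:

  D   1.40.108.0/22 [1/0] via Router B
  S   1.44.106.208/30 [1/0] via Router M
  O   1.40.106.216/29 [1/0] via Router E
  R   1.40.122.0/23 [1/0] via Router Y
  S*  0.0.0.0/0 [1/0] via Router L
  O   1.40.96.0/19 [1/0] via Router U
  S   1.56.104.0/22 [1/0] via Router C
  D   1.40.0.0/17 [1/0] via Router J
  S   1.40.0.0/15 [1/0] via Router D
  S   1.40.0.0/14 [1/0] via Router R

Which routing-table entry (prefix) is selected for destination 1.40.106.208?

Entries matching 1.40.106.208:
  0.0.0.0/0 (default, matches everything)
  1.40.0.0/14 (1.40.0.0 - 1.43.255.255)
  1.40.0.0/15 (1.40.0.0 - 1.41.255.255)
  1.40.0.0/17 (1.40.0.0 - 1.40.127.255)
  1.40.96.0/19 (1.40.96.0 - 1.40.127.255)
Most specific is 1.40.96.0/19.

1.40.96.0/19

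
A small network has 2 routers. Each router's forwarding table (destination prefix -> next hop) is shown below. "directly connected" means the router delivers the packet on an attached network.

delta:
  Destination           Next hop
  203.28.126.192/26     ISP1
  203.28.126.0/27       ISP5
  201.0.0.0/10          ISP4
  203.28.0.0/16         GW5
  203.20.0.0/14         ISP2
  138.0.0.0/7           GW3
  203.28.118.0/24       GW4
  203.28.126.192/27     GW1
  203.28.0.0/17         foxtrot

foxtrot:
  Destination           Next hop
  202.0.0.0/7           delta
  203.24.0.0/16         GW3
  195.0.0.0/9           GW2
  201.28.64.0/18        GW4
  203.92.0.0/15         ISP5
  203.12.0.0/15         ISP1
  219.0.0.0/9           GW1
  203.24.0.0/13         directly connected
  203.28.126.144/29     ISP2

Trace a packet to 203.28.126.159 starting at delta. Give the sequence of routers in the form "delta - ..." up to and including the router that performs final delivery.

At delta: longest match for 203.28.126.159 is 203.28.0.0/17 -> foxtrot
At foxtrot: longest match for 203.28.126.159 is 203.24.0.0/13 -> directly connected

delta - foxtrot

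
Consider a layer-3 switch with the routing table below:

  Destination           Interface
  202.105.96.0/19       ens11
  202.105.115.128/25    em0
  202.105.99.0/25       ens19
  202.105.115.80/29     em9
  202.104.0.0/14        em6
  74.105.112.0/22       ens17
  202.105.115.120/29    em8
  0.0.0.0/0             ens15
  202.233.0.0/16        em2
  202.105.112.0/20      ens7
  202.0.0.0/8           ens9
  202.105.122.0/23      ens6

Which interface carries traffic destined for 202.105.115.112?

Routes whose prefix contains 202.105.115.112:
  0.0.0.0/0 (default, matches everything) -> ens15
  202.0.0.0/8 (202.0.0.0 - 202.255.255.255) -> ens9
  202.104.0.0/14 (202.104.0.0 - 202.107.255.255) -> em6
  202.105.96.0/19 (202.105.96.0 - 202.105.127.255) -> ens11
  202.105.112.0/20 (202.105.112.0 - 202.105.127.255) -> ens7
More-specific entries that do NOT match:
  202.105.115.80/29 (202.105.115.80 - 202.105.115.87) does not contain 202.105.115.112
  202.105.115.120/29 (202.105.115.120 - 202.105.115.127) does not contain 202.105.115.112
  202.105.115.128/25 (202.105.115.128 - 202.105.115.255) does not contain 202.105.115.112
  202.105.99.0/25 (202.105.99.0 - 202.105.99.127) does not contain 202.105.115.112
  202.105.122.0/23 (202.105.122.0 - 202.105.123.255) does not contain 202.105.115.112
  74.105.112.0/22 (74.105.112.0 - 74.105.115.255) does not contain 202.105.115.112
Longest matching prefix is /20 -> interface ens7.

ens7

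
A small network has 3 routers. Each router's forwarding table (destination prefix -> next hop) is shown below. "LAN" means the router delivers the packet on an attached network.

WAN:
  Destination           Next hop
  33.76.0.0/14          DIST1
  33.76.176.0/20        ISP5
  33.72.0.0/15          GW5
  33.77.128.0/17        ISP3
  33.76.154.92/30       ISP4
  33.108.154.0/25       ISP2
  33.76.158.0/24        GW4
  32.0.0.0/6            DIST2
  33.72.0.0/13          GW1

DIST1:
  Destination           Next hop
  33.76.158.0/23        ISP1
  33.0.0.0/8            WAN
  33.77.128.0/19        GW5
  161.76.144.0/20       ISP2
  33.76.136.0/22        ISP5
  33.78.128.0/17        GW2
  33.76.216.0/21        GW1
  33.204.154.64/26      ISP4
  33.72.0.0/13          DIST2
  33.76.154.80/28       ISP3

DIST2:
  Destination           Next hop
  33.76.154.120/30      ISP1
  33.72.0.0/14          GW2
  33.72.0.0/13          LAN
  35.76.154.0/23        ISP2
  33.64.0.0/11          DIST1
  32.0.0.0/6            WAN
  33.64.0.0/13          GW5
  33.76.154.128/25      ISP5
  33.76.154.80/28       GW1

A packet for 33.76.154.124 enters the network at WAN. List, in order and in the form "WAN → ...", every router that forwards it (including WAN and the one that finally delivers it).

WAN → DIST1 → DIST2

At WAN: longest match for 33.76.154.124 is 33.76.0.0/14 -> DIST1
At DIST1: longest match for 33.76.154.124 is 33.72.0.0/13 -> DIST2
At DIST2: longest match for 33.76.154.124 is 33.72.0.0/13 -> LAN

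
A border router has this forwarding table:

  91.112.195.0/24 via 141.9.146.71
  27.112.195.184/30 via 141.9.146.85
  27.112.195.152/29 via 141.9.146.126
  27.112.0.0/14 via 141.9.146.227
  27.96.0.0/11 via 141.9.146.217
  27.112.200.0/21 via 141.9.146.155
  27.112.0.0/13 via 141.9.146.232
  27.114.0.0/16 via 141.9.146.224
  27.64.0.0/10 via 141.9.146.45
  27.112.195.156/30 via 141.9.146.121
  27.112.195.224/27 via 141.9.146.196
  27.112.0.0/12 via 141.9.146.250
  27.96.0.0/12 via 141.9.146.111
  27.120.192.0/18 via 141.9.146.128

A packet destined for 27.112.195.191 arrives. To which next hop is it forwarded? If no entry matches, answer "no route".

141.9.146.227

Routes whose prefix contains 27.112.195.191:
  27.64.0.0/10 (27.64.0.0 - 27.127.255.255) -> 141.9.146.45
  27.96.0.0/11 (27.96.0.0 - 27.127.255.255) -> 141.9.146.217
  27.112.0.0/12 (27.112.0.0 - 27.127.255.255) -> 141.9.146.250
  27.112.0.0/13 (27.112.0.0 - 27.119.255.255) -> 141.9.146.232
  27.112.0.0/14 (27.112.0.0 - 27.115.255.255) -> 141.9.146.227
More-specific entries that do NOT match:
  27.112.195.184/30 (27.112.195.184 - 27.112.195.187) does not contain 27.112.195.191
  27.112.195.156/30 (27.112.195.156 - 27.112.195.159) does not contain 27.112.195.191
  27.112.195.152/29 (27.112.195.152 - 27.112.195.159) does not contain 27.112.195.191
  27.112.195.224/27 (27.112.195.224 - 27.112.195.255) does not contain 27.112.195.191
  91.112.195.0/24 (91.112.195.0 - 91.112.195.255) does not contain 27.112.195.191
  27.112.200.0/21 (27.112.200.0 - 27.112.207.255) does not contain 27.112.195.191
  27.120.192.0/18 (27.120.192.0 - 27.120.255.255) does not contain 27.112.195.191
  27.114.0.0/16 (27.114.0.0 - 27.114.255.255) does not contain 27.112.195.191
Longest matching prefix is /14 -> next hop 141.9.146.227.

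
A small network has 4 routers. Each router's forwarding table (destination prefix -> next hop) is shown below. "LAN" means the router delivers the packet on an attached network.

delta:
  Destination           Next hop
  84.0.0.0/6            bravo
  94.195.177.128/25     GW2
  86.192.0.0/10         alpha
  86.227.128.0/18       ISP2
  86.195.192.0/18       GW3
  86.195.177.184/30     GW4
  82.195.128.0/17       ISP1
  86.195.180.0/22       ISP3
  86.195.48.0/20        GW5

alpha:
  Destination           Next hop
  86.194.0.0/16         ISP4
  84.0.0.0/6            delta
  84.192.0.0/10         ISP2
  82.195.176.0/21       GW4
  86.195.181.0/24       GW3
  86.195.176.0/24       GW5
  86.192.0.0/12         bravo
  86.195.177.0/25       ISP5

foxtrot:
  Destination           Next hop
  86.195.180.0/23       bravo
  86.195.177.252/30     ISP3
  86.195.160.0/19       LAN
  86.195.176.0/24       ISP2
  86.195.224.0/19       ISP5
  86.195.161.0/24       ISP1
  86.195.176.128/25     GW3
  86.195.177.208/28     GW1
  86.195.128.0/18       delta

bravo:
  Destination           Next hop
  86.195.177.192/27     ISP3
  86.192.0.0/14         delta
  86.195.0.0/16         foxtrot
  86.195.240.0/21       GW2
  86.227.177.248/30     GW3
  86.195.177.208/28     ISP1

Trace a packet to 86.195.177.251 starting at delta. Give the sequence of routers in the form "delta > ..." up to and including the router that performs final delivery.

At delta: longest match for 86.195.177.251 is 86.192.0.0/10 -> alpha
At alpha: longest match for 86.195.177.251 is 86.192.0.0/12 -> bravo
At bravo: longest match for 86.195.177.251 is 86.195.0.0/16 -> foxtrot
At foxtrot: longest match for 86.195.177.251 is 86.195.160.0/19 -> LAN

delta > alpha > bravo > foxtrot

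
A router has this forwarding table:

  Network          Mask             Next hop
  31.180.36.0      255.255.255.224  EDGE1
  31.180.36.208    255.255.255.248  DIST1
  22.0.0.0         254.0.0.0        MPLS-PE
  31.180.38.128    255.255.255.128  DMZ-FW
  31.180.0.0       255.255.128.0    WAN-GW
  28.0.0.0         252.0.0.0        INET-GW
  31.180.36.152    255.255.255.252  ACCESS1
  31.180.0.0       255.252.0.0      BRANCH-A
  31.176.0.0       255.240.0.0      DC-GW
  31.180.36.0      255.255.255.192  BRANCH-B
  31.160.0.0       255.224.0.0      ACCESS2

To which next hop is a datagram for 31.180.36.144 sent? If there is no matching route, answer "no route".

WAN-GW

Routes whose prefix contains 31.180.36.144:
  28.0.0.0/6 (28.0.0.0 - 31.255.255.255) -> INET-GW
  31.160.0.0/11 (31.160.0.0 - 31.191.255.255) -> ACCESS2
  31.176.0.0/12 (31.176.0.0 - 31.191.255.255) -> DC-GW
  31.180.0.0/14 (31.180.0.0 - 31.183.255.255) -> BRANCH-A
  31.180.0.0/17 (31.180.0.0 - 31.180.127.255) -> WAN-GW
More-specific entries that do NOT match:
  31.180.36.152/30 (31.180.36.152 - 31.180.36.155) does not contain 31.180.36.144
  31.180.36.208/29 (31.180.36.208 - 31.180.36.215) does not contain 31.180.36.144
  31.180.36.0/27 (31.180.36.0 - 31.180.36.31) does not contain 31.180.36.144
  31.180.36.0/26 (31.180.36.0 - 31.180.36.63) does not contain 31.180.36.144
  31.180.38.128/25 (31.180.38.128 - 31.180.38.255) does not contain 31.180.36.144
Longest matching prefix is /17 -> next hop WAN-GW.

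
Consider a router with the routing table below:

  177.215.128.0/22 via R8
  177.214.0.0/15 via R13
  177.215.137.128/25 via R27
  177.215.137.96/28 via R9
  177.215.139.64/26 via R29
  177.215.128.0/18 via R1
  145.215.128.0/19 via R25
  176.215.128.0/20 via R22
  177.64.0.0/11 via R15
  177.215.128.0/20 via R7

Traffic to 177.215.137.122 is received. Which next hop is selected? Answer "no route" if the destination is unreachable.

R7

Routes whose prefix contains 177.215.137.122:
  177.214.0.0/15 (177.214.0.0 - 177.215.255.255) -> R13
  177.215.128.0/18 (177.215.128.0 - 177.215.191.255) -> R1
  177.215.128.0/20 (177.215.128.0 - 177.215.143.255) -> R7
More-specific entries that do NOT match:
  177.215.137.96/28 (177.215.137.96 - 177.215.137.111) does not contain 177.215.137.122
  177.215.139.64/26 (177.215.139.64 - 177.215.139.127) does not contain 177.215.137.122
  177.215.137.128/25 (177.215.137.128 - 177.215.137.255) does not contain 177.215.137.122
  177.215.128.0/22 (177.215.128.0 - 177.215.131.255) does not contain 177.215.137.122
Longest matching prefix is /20 -> next hop R7.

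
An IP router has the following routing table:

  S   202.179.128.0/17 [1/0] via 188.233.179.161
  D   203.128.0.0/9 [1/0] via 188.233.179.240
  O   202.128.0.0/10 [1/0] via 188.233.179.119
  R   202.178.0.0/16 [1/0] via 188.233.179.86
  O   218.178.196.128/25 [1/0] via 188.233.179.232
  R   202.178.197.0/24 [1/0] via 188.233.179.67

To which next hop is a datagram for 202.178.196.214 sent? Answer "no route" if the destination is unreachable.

Routes whose prefix contains 202.178.196.214:
  202.128.0.0/10 (202.128.0.0 - 202.191.255.255) -> 188.233.179.119
  202.178.0.0/16 (202.178.0.0 - 202.178.255.255) -> 188.233.179.86
More-specific entries that do NOT match:
  218.178.196.128/25 (218.178.196.128 - 218.178.196.255) does not contain 202.178.196.214
  202.178.197.0/24 (202.178.197.0 - 202.178.197.255) does not contain 202.178.196.214
  202.179.128.0/17 (202.179.128.0 - 202.179.255.255) does not contain 202.178.196.214
Longest matching prefix is /16 -> next hop 188.233.179.86.

188.233.179.86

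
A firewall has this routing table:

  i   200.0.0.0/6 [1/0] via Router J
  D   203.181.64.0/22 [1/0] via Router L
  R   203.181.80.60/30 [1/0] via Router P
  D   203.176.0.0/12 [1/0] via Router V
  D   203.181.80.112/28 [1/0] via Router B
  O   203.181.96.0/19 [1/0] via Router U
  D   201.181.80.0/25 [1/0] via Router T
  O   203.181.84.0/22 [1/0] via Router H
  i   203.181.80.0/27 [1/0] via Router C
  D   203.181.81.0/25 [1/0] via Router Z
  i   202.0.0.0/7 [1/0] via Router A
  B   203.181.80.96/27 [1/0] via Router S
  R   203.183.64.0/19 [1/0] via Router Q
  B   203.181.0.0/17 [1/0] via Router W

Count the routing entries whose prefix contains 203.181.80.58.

4

Prefixes containing 203.181.80.58:
  200.0.0.0/6 (200.0.0.0 - 203.255.255.255)
  202.0.0.0/7 (202.0.0.0 - 203.255.255.255)
  203.176.0.0/12 (203.176.0.0 - 203.191.255.255)
  203.181.0.0/17 (203.181.0.0 - 203.181.127.255)
Total matching entries: 4.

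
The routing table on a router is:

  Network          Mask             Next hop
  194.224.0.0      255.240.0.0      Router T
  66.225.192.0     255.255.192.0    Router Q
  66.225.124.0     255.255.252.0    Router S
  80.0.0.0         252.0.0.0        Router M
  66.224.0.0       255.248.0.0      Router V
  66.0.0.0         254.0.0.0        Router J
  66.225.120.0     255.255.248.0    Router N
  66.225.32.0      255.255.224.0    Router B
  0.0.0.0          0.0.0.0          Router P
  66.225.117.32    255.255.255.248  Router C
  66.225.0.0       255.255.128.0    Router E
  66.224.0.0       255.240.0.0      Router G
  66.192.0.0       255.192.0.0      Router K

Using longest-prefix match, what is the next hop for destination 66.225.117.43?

Router E

Routes whose prefix contains 66.225.117.43:
  0.0.0.0/0 (default, matches everything) -> Router P
  66.0.0.0/7 (66.0.0.0 - 67.255.255.255) -> Router J
  66.192.0.0/10 (66.192.0.0 - 66.255.255.255) -> Router K
  66.224.0.0/12 (66.224.0.0 - 66.239.255.255) -> Router G
  66.224.0.0/13 (66.224.0.0 - 66.231.255.255) -> Router V
  66.225.0.0/17 (66.225.0.0 - 66.225.127.255) -> Router E
More-specific entries that do NOT match:
  66.225.117.32/29 (66.225.117.32 - 66.225.117.39) does not contain 66.225.117.43
  66.225.124.0/22 (66.225.124.0 - 66.225.127.255) does not contain 66.225.117.43
  66.225.120.0/21 (66.225.120.0 - 66.225.127.255) does not contain 66.225.117.43
  66.225.32.0/19 (66.225.32.0 - 66.225.63.255) does not contain 66.225.117.43
  66.225.192.0/18 (66.225.192.0 - 66.225.255.255) does not contain 66.225.117.43
Longest matching prefix is /17 -> next hop Router E.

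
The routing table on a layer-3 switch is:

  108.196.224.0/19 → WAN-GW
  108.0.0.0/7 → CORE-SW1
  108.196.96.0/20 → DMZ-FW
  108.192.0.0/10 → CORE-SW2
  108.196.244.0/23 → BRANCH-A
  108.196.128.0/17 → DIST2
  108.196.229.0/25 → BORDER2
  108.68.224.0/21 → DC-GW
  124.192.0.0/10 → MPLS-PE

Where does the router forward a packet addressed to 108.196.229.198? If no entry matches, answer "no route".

WAN-GW

Routes whose prefix contains 108.196.229.198:
  108.0.0.0/7 (108.0.0.0 - 109.255.255.255) -> CORE-SW1
  108.192.0.0/10 (108.192.0.0 - 108.255.255.255) -> CORE-SW2
  108.196.128.0/17 (108.196.128.0 - 108.196.255.255) -> DIST2
  108.196.224.0/19 (108.196.224.0 - 108.196.255.255) -> WAN-GW
More-specific entries that do NOT match:
  108.196.229.0/25 (108.196.229.0 - 108.196.229.127) does not contain 108.196.229.198
  108.196.244.0/23 (108.196.244.0 - 108.196.245.255) does not contain 108.196.229.198
  108.68.224.0/21 (108.68.224.0 - 108.68.231.255) does not contain 108.196.229.198
  108.196.96.0/20 (108.196.96.0 - 108.196.111.255) does not contain 108.196.229.198
Longest matching prefix is /19 -> next hop WAN-GW.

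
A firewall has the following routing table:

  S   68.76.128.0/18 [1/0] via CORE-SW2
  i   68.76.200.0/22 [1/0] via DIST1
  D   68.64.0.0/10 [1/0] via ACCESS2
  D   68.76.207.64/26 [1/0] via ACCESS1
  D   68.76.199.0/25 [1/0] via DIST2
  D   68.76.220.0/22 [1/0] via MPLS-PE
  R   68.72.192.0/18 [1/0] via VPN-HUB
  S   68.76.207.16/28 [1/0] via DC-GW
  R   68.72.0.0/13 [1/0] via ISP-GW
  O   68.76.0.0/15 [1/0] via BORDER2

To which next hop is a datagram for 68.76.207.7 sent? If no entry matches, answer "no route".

Routes whose prefix contains 68.76.207.7:
  68.64.0.0/10 (68.64.0.0 - 68.127.255.255) -> ACCESS2
  68.72.0.0/13 (68.72.0.0 - 68.79.255.255) -> ISP-GW
  68.76.0.0/15 (68.76.0.0 - 68.77.255.255) -> BORDER2
More-specific entries that do NOT match:
  68.76.207.16/28 (68.76.207.16 - 68.76.207.31) does not contain 68.76.207.7
  68.76.207.64/26 (68.76.207.64 - 68.76.207.127) does not contain 68.76.207.7
  68.76.199.0/25 (68.76.199.0 - 68.76.199.127) does not contain 68.76.207.7
  68.76.200.0/22 (68.76.200.0 - 68.76.203.255) does not contain 68.76.207.7
  68.76.220.0/22 (68.76.220.0 - 68.76.223.255) does not contain 68.76.207.7
  68.76.128.0/18 (68.76.128.0 - 68.76.191.255) does not contain 68.76.207.7
  68.72.192.0/18 (68.72.192.0 - 68.72.255.255) does not contain 68.76.207.7
Longest matching prefix is /15 -> next hop BORDER2.

BORDER2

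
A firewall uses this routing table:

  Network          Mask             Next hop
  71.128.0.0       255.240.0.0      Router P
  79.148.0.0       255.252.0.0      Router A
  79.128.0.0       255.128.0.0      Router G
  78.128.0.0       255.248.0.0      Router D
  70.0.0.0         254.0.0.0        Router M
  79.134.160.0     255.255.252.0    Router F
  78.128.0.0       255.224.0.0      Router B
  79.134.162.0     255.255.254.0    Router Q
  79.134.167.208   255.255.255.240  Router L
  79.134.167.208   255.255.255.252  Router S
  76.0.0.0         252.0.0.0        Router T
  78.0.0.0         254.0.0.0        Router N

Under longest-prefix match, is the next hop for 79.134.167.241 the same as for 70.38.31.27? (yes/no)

79.134.167.241: longest match 79.128.0.0/9 -> Router G
70.38.31.27: longest match 70.0.0.0/7 -> Router M

no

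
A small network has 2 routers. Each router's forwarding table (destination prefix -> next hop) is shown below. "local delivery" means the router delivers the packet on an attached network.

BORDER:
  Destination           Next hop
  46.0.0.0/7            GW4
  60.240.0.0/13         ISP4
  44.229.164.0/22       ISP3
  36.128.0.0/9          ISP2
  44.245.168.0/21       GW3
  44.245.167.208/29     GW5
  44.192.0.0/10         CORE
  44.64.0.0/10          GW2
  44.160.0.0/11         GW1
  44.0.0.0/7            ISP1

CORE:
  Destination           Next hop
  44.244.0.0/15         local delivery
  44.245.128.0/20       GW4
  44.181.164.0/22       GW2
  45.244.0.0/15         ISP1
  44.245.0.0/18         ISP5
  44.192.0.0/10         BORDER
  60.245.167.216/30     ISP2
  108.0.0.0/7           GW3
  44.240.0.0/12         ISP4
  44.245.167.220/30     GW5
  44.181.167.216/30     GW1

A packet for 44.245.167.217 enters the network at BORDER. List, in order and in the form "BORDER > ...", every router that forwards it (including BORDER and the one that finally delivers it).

At BORDER: longest match for 44.245.167.217 is 44.192.0.0/10 -> CORE
At CORE: longest match for 44.245.167.217 is 44.244.0.0/15 -> local delivery

BORDER > CORE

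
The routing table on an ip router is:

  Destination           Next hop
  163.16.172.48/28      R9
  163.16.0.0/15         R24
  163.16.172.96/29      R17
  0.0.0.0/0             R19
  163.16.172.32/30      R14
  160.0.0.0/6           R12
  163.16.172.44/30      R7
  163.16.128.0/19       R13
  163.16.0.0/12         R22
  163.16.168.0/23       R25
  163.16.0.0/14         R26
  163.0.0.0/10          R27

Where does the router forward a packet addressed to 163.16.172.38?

R24

Routes whose prefix contains 163.16.172.38:
  0.0.0.0/0 (default, matches everything) -> R19
  160.0.0.0/6 (160.0.0.0 - 163.255.255.255) -> R12
  163.0.0.0/10 (163.0.0.0 - 163.63.255.255) -> R27
  163.16.0.0/12 (163.16.0.0 - 163.31.255.255) -> R22
  163.16.0.0/14 (163.16.0.0 - 163.19.255.255) -> R26
  163.16.0.0/15 (163.16.0.0 - 163.17.255.255) -> R24
More-specific entries that do NOT match:
  163.16.172.32/30 (163.16.172.32 - 163.16.172.35) does not contain 163.16.172.38
  163.16.172.44/30 (163.16.172.44 - 163.16.172.47) does not contain 163.16.172.38
  163.16.172.96/29 (163.16.172.96 - 163.16.172.103) does not contain 163.16.172.38
  163.16.172.48/28 (163.16.172.48 - 163.16.172.63) does not contain 163.16.172.38
  163.16.168.0/23 (163.16.168.0 - 163.16.169.255) does not contain 163.16.172.38
  163.16.128.0/19 (163.16.128.0 - 163.16.159.255) does not contain 163.16.172.38
Longest matching prefix is /15 -> next hop R24.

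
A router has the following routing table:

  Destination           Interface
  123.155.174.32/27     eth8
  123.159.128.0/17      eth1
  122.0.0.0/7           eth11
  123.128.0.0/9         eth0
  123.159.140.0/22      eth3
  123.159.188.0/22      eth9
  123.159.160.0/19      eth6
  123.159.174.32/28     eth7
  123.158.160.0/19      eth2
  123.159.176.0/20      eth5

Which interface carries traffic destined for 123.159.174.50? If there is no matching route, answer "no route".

Routes whose prefix contains 123.159.174.50:
  122.0.0.0/7 (122.0.0.0 - 123.255.255.255) -> eth11
  123.128.0.0/9 (123.128.0.0 - 123.255.255.255) -> eth0
  123.159.128.0/17 (123.159.128.0 - 123.159.255.255) -> eth1
  123.159.160.0/19 (123.159.160.0 - 123.159.191.255) -> eth6
More-specific entries that do NOT match:
  123.159.174.32/28 (123.159.174.32 - 123.159.174.47) does not contain 123.159.174.50
  123.155.174.32/27 (123.155.174.32 - 123.155.174.63) does not contain 123.159.174.50
  123.159.140.0/22 (123.159.140.0 - 123.159.143.255) does not contain 123.159.174.50
  123.159.188.0/22 (123.159.188.0 - 123.159.191.255) does not contain 123.159.174.50
  123.159.176.0/20 (123.159.176.0 - 123.159.191.255) does not contain 123.159.174.50
Longest matching prefix is /19 -> interface eth6.

eth6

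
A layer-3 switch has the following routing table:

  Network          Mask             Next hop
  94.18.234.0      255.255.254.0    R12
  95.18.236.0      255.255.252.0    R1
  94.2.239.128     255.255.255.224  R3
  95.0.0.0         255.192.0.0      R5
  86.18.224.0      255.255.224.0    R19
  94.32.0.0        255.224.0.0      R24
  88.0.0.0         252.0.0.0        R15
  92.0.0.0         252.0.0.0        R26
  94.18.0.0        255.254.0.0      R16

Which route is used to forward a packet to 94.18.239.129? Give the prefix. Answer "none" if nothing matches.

94.18.0.0/15

Entries matching 94.18.239.129:
  92.0.0.0/6 (92.0.0.0 - 95.255.255.255)
  94.18.0.0/15 (94.18.0.0 - 94.19.255.255)
Most specific is 94.18.0.0/15.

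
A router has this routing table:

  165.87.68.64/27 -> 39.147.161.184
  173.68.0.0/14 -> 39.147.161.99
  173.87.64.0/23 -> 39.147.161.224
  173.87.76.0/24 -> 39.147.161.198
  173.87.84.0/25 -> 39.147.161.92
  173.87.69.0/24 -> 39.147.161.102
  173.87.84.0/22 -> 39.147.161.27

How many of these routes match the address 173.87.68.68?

0

No listed prefix contains 173.87.68.68.
Total matching entries: 0.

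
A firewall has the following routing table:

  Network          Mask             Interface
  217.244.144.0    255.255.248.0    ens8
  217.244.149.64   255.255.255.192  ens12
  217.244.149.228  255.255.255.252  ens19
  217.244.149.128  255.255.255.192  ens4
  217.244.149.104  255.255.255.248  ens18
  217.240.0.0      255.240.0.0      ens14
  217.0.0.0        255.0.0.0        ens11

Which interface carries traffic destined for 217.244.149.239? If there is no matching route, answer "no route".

ens8

Routes whose prefix contains 217.244.149.239:
  217.0.0.0/8 (217.0.0.0 - 217.255.255.255) -> ens11
  217.240.0.0/12 (217.240.0.0 - 217.255.255.255) -> ens14
  217.244.144.0/21 (217.244.144.0 - 217.244.151.255) -> ens8
More-specific entries that do NOT match:
  217.244.149.228/30 (217.244.149.228 - 217.244.149.231) does not contain 217.244.149.239
  217.244.149.104/29 (217.244.149.104 - 217.244.149.111) does not contain 217.244.149.239
  217.244.149.64/26 (217.244.149.64 - 217.244.149.127) does not contain 217.244.149.239
  217.244.149.128/26 (217.244.149.128 - 217.244.149.191) does not contain 217.244.149.239
Longest matching prefix is /21 -> interface ens8.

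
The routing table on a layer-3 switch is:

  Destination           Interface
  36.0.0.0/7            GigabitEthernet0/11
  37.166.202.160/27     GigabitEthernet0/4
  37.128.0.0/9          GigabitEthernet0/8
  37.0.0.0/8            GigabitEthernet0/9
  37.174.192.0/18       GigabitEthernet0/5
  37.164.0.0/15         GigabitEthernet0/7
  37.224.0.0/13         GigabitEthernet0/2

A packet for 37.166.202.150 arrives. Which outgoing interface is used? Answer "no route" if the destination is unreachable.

GigabitEthernet0/8

Routes whose prefix contains 37.166.202.150:
  36.0.0.0/7 (36.0.0.0 - 37.255.255.255) -> GigabitEthernet0/11
  37.0.0.0/8 (37.0.0.0 - 37.255.255.255) -> GigabitEthernet0/9
  37.128.0.0/9 (37.128.0.0 - 37.255.255.255) -> GigabitEthernet0/8
More-specific entries that do NOT match:
  37.166.202.160/27 (37.166.202.160 - 37.166.202.191) does not contain 37.166.202.150
  37.174.192.0/18 (37.174.192.0 - 37.174.255.255) does not contain 37.166.202.150
  37.164.0.0/15 (37.164.0.0 - 37.165.255.255) does not contain 37.166.202.150
  37.224.0.0/13 (37.224.0.0 - 37.231.255.255) does not contain 37.166.202.150
Longest matching prefix is /9 -> interface GigabitEthernet0/8.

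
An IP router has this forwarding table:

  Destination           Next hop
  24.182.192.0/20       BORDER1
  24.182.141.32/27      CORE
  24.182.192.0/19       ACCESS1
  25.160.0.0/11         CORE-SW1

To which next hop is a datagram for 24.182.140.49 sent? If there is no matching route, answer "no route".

no route

No entry's prefix contains 24.182.140.49; there is no default route.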